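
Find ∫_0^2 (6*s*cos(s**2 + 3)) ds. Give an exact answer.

-3*sin(3) + 3*sin(7)

Let u = s**2 + 3, so du = 2*s ds. When s = 0, u = 3; when s = 2, u = 7.
The integral becomes 3·∫ cos(u) du from 3 to 7, with antiderivative 3*sin(u).
Back in s: F(s) = 3*sin(s**2 + 3).
Then F(2) - F(0) = (3*sin(7)) - (3*sin(3)) = -3*sin(3) + 3*sin(7).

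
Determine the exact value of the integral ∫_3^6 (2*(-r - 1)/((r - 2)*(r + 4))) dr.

log(7/40)

Factor the denominator: r**2 + 2*r - 8 = (r + 4)(r - 2).
Partial fractions: 2*(-r - 1)/((r - 2)*(r + 4)) = -1/(r + 4) - 1/(r - 2).
An antiderivative is F(r) = -log(r - 2) - log(r + 4).
Then F(6) - F(3) = (-log(40)) - (-log(7)) = log(7/40).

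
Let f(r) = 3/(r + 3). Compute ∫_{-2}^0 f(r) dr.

An antiderivative is F(r) = 3*log(r + 3).
Then F(0) - F(-2) = (log(27)) - (0) = log(27).

log(27)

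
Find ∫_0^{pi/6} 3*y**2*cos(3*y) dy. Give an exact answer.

-2/9 + pi**2/36

Integrate by parts twice (u = y^2, dv = 3*cos(3*y) dy).
An antiderivative is F(y) = y**2*sin(3*y) + 2*y*cos(3*y)/3 - 2*sin(3*y)/9.
Then F(pi/6) - F(0) = (-2/9 + pi**2/36) - (0) = -2/9 + pi**2/36.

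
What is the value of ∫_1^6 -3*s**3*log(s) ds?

Integrate by parts once (u = ln s, dv = -3*s**3 ds).
An antiderivative is F(s) = -3*s**4*(4*log(s) - 1)/16.
Then F(6) - F(1) = (-972*log(3) - 972*log(2) + 243) - (3/16) = -972*log(3) - 972*log(2) + 3885/16.

-972*log(3) - 972*log(2) + 3885/16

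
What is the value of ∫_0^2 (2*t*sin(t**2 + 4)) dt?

cos(4) - cos(8)

Let u = t**2 + 4, so du = 2*t dt. When t = 0, u = 4; when t = 2, u = 8.
The integral becomes ∫ sin(u) du from 4 to 8, with antiderivative -cos(u).
Back in t: F(t) = -cos(t**2 + 4).
Then F(2) - F(0) = (-cos(8)) - (-cos(4)) = cos(4) - cos(8).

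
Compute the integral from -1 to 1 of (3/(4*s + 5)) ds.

An antiderivative is F(s) = 3*log(4*s + 5)/4.
Then F(1) - F(-1) = (3*log(3)/2) - (0) = 3*log(3)/2.

3*log(3)/2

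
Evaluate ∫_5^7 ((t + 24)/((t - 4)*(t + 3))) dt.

Factor the denominator: t**2 - t - 12 = (t + 3)(t - 4).
Partial fractions: (t + 24)/((t - 4)*(t + 3)) = -3/(t + 3) + 4/(t - 4).
An antiderivative is F(t) = 4*log(t - 4) - 3*log(t + 3).
Then F(7) - F(5) = (-3*log(5) - 3*log(2) + 4*log(3)) - (-9*log(2)) = -3*log(5) + 6*log(2) + 4*log(3).

-3*log(5) + 6*log(2) + 4*log(3)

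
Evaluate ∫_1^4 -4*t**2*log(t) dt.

Integrate by parts once (u = ln t, dv = -4*t**2 dt).
An antiderivative is F(t) = -4*t**3*(3*log(t) - 1)/9.
Then F(4) - F(1) = (256/9 - 512*log(2)/3) - (4/9) = 28 - 512*log(2)/3.

28 - 512*log(2)/3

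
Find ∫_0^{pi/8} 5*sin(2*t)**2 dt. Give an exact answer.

Use the identity sin^2(2*t) = (1 - cos(4*t))/2.
An antiderivative is F(t) = 5*t/2 - 5*sin(4*t)/8.
Then F(pi/8) - F(0) = (-5/8 + 5*pi/16) - (0) = -5/8 + 5*pi/16.

-5/8 + 5*pi/16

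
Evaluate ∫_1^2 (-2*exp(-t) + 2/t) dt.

An antiderivative is F(t) = 2*log(t) + 2*exp(-t).
Then F(2) - F(1) = (2*exp(-2) + 2*log(2)) - (2*exp(-1)) = -2*exp(-1) + 2*exp(-2) + 2*log(2).

-2*exp(-1) + 2*exp(-2) + 2*log(2)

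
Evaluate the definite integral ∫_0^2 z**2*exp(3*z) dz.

-2/27 + 26*exp(6)/27

Integrate by parts twice (u = z^2, dv = exp(3*z) dz).
An antiderivative is F(z) = (9*z**2 - 6*z + 2)*exp(3*z)/27.
Then F(2) - F(0) = (26*exp(6)/27) - (2/27) = -2/27 + 26*exp(6)/27.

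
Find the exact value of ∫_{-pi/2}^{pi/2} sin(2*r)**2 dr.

pi/2

Use the identity sin^2(2*r) = (1 - cos(4*r))/2.
An antiderivative is F(r) = r/2 - sin(4*r)/8.
Then F(pi/2) - F(-pi/2) = (pi/4) - (-pi/4) = pi/2.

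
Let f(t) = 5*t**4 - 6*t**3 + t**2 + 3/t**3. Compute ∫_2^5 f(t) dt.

By the power rule, an antiderivative is F(t) = t**5 - 3*t**4/2 + t**3/3 - 3/(2*t**2).
Then F(5) - F(2) = (167183/75) - (247/24) = 443763/200.

443763/200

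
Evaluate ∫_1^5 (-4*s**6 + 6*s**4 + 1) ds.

By the power rule, an antiderivative is F(s) = -4*s**7/7 + 6*s**5/5 + s.
Then F(5) - F(1) = (-286215/7) - (57/35) = -1431132/35.

-1431132/35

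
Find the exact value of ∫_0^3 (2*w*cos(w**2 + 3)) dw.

sin(12) - sin(3)

Let u = w**2 + 3, so du = 2*w dw. When w = 0, u = 3; when w = 3, u = 12.
The integral becomes ∫ cos(u) du from 3 to 12, with antiderivative sin(u).
Back in w: F(w) = sin(w**2 + 3).
Then F(3) - F(0) = (sin(12)) - (sin(3)) = sin(12) - sin(3).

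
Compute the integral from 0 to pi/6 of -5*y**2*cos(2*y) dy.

Integrate by parts twice (u = y^2, dv = -5*cos(2*y) dy).
An antiderivative is F(y) = -5*y**2*sin(2*y)/2 - 5*y*cos(2*y)/2 + 5*sin(2*y)/4.
Then F(pi/6) - F(0) = (-5*pi/24 - 5*sqrt(3)*pi**2/144 + 5*sqrt(3)/8) - (0) = -5*pi/24 - 5*sqrt(3)*pi**2/144 + 5*sqrt(3)/8.

-5*pi/24 - 5*sqrt(3)*pi**2/144 + 5*sqrt(3)/8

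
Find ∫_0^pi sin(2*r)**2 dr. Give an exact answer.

Use the identity sin^2(2*r) = (1 - cos(4*r))/2.
An antiderivative is F(r) = r/2 - sin(4*r)/8.
Then F(pi) - F(0) = (pi/2) - (0) = pi/2.

pi/2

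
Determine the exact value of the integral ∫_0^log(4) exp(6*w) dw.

Let u = exp(w), so du = exp(w) dw. When w = 0, u = 1; when w = log(4), u = 4.
The integral becomes ∫ u**5 du from 1 to 4, with antiderivative u**6/6.
Back in w: F(w) = exp(6*w)/6.
Then F(log(4)) - F(0) = (2048/3) - (1/6) = 1365/2.

1365/2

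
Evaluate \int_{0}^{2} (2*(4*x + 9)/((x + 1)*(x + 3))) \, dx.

2*log(3) + 3*log(5)

Factor the denominator: x**2 + 4*x + 3 = (x + 3)(x + 1).
Partial fractions: 2*(4*x + 9)/((x + 1)*(x + 3)) = 3/(x + 3) + 5/(x + 1).
An antiderivative is F(x) = 5*log(x + 1) + 3*log(x + 3).
Then F(2) - F(0) = (3*log(5) + 5*log(3)) - (log(27)) = 2*log(3) + 3*log(5).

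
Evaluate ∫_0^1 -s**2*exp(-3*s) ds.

-2/27 + 17*exp(-3)/27

Integrate by parts twice (u = s^2, dv = -exp(-3*s) ds).
An antiderivative is F(s) = (9*s**2 + 6*s + 2)*exp(-3*s)/27.
Then F(1) - F(0) = (17*exp(-3)/27) - (2/27) = -2/27 + 17*exp(-3)/27.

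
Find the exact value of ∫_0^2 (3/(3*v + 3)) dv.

An antiderivative is F(v) = log(3*v + 3).
Then F(2) - F(0) = (log(9)) - (log(3)) = log(3).

log(3)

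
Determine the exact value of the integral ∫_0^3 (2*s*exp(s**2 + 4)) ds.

-exp(4) + exp(13)

Let u = s**2 + 4, so du = 2*s ds. When s = 0, u = 4; when s = 3, u = 13.
The integral becomes ∫ exp(u) du from 4 to 13, with antiderivative exp(u).
Back in s: F(s) = exp(s**2 + 4).
Then F(3) - F(0) = (exp(13)) - (exp(4)) = -exp(4) + exp(13).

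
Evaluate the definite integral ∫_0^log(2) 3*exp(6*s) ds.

63/2

Let u = exp(s), so du = exp(s) ds. When s = 0, u = 1; when s = log(2), u = 2.
The integral becomes 3·∫ u**5 du from 1 to 2, with antiderivative u**6/2.
Back in s: F(s) = exp(6*s)/2.
Then F(log(2)) - F(0) = (32) - (1/2) = 63/2.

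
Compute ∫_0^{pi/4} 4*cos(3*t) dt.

An antiderivative is F(t) = 4*sin(3*t)/3.
Then F(pi/4) - F(0) = (2*sqrt(2)/3) - (0) = 2*sqrt(2)/3.

2*sqrt(2)/3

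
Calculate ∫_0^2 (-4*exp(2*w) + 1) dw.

4 - 2*exp(4)

An antiderivative is F(w) = -2*exp(2*w) + w.
Then F(2) - F(0) = (2 - 2*exp(4)) - (-2) = 4 - 2*exp(4).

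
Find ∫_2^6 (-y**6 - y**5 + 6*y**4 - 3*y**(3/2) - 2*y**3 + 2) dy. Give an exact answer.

-4103096/105 - 216*sqrt(6)/5 + 24*sqrt(2)/5

By the power rule, an antiderivative is F(y) = -y**7/7 - y**6/6 - 6*y**(5/2)/5 + 6*y**5/5 - y**4/2 + 2*y.
Then F(6) - F(2) = (-1367508/35 - 216*sqrt(6)/5) - (572/105 - 24*sqrt(2)/5) = -4103096/105 - 216*sqrt(6)/5 + 24*sqrt(2)/5.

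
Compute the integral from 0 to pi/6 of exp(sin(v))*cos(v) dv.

-1 + exp(1/2)

Let u = sin(v), so du = cos(v) dv. When v = 0, u = 0; when v = pi/6, u = 1/2.
The integral becomes ∫ exp(u) du from 0 to 1/2, with antiderivative exp(u).
Back in v: F(v) = exp(sin(v)).
Then F(pi/6) - F(0) = (exp(1/2)) - (1) = -1 + exp(1/2).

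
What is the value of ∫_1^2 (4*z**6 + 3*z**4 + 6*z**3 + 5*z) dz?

4241/35

By the power rule, an antiderivative is F(z) = 4*z**7/7 + 3*z**5/5 + 3*z**4/2 + 5*z**2/2.
Then F(2) - F(1) = (4422/35) - (181/35) = 4241/35.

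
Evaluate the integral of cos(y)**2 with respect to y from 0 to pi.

pi/2

Use the identity cos^2(y) = (1 + cos(2*y))/2.
An antiderivative is F(y) = y/2 + sin(2*y)/4.
Then F(pi) - F(0) = (pi/2) - (0) = pi/2.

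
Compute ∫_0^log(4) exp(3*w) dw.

21

Let u = exp(w), so du = exp(w) dw. When w = 0, u = 1; when w = log(4), u = 4.
The integral becomes ∫ u**2 du from 1 to 4, with antiderivative u**3/3.
Back in w: F(w) = exp(3*w)/3.
Then F(log(4)) - F(0) = (64/3) - (1/3) = 21.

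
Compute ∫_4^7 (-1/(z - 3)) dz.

-log(4)

An antiderivative is F(z) = -log(z - 3).
Then F(7) - F(4) = (-log(4)) - (0) = -log(4).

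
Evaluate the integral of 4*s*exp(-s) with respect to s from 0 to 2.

4 - 12*exp(-2)

Integrate by parts once (u = s, dv = 4*exp(-s) ds).
An antiderivative is F(s) = (-4*s - 4)*exp(-s).
Then F(2) - F(0) = (-12*exp(-2)) - (-4) = 4 - 12*exp(-2).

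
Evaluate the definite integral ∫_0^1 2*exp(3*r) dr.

An antiderivative is F(r) = 2*exp(3*r)/3.
Then F(1) - F(0) = (2*exp(3)/3) - (2/3) = -2/3 + 2*exp(3)/3.

-2/3 + 2*exp(3)/3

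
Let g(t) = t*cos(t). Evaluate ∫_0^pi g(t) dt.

Integrate by parts once (u = t, dv = cos(t) dt).
An antiderivative is F(t) = t*sin(t) + cos(t).
Then F(pi) - F(0) = (-1) - (1) = -2.

-2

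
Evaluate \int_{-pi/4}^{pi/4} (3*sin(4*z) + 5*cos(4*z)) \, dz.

0

An antiderivative is F(z) = 5*sin(4*z)/4 - 3*cos(4*z)/4.
Then F(pi/4) - F(-pi/4) = (3/4) - (3/4) = 0.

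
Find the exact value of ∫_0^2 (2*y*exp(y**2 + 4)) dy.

Let u = y**2 + 4, so du = 2*y dy. When y = 0, u = 4; when y = 2, u = 8.
The integral becomes ∫ exp(u) du from 4 to 8, with antiderivative exp(u).
Back in y: F(y) = exp(y**2 + 4).
Then F(2) - F(0) = (exp(8)) - (exp(4)) = -exp(4) + exp(8).

-exp(4) + exp(8)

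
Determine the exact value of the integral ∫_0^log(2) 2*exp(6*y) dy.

Let u = exp(y), so du = exp(y) dy. When y = 0, u = 1; when y = log(2), u = 2.
The integral becomes 2·∫ u**5 du from 1 to 2, with antiderivative u**6/3.
Back in y: F(y) = exp(6*y)/3.
Then F(log(2)) - F(0) = (64/3) - (1/3) = 21.

21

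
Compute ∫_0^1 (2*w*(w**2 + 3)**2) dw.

Let u = w**2 + 3, so du = 2*w dw. When w = 0, u = 3; when w = 1, u = 4.
The integral becomes ∫ u**2 du from 3 to 4, with antiderivative u**3/3.
Back in w: F(w) = (w**2 + 3)**3/3.
Then F(1) - F(0) = (64/3) - (9) = 37/3.

37/3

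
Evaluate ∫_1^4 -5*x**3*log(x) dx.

1275/16 - 640*log(2)

Integrate by parts once (u = ln x, dv = -5*x**3 dx).
An antiderivative is F(x) = -5*x**4*(4*log(x) - 1)/16.
Then F(4) - F(1) = (80 - 640*log(2)) - (5/16) = 1275/16 - 640*log(2).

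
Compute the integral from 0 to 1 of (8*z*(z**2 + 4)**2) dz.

Let u = z**2 + 4, so du = 2*z dz. When z = 0, u = 4; when z = 1, u = 5.
The integral becomes 4·∫ u**2 du from 4 to 5, with antiderivative 4*u**3/3.
Back in z: F(z) = 4*(z**2 + 4)**3/3.
Then F(1) - F(0) = (500/3) - (256/3) = 244/3.

244/3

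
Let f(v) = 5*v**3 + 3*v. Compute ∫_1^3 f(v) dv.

112

By the power rule, an antiderivative is F(v) = 5*v**4/4 + 3*v**2/2.
Then F(3) - F(1) = (459/4) - (11/4) = 112.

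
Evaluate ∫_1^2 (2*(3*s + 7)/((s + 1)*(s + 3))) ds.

-8*log(2) + 2*log(5) + 4*log(3)

Factor the denominator: s**2 + 4*s + 3 = (s + 3)(s + 1).
Partial fractions: 2*(3*s + 7)/((s + 1)*(s + 3)) = 2/(s + 3) + 4/(s + 1).
An antiderivative is F(s) = 4*log(s + 1) + 2*log(s + 3).
Then F(2) - F(1) = (2*log(5) + 4*log(3)) - (8*log(2)) = -8*log(2) + 2*log(5) + 4*log(3).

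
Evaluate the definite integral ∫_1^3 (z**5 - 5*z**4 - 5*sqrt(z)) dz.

By the power rule, an antiderivative is F(z) = z**6/6 - z**5 - 10*z**(3/2)/3.
Then F(3) - F(1) = (-243/2 - 10*sqrt(3)) - (-25/6) = -352/3 - 10*sqrt(3).

-352/3 - 10*sqrt(3)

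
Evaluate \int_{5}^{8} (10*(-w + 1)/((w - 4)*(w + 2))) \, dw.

Factor the denominator: w**2 - 2*w - 8 = (w + 2)(w - 4).
Partial fractions: 10*(-w + 1)/((w - 4)*(w + 2)) = -5/(w + 2) - 5/(w - 4).
An antiderivative is F(w) = -5*log(w - 4) - 5*log(w + 2).
Then F(8) - F(5) = (-15*log(2) - 5*log(5)) - (-5*log(7)) = -15*log(2) - 5*log(5) + 5*log(7).

-15*log(2) - 5*log(5) + 5*log(7)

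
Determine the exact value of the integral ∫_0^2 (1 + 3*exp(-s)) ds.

5 - 3*exp(-2)

An antiderivative is F(s) = s - 3*exp(-s).
Then F(2) - F(0) = (2 - 3*exp(-2)) - (-3) = 5 - 3*exp(-2).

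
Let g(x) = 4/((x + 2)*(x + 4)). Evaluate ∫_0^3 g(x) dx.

log(100/49)

Factor the denominator: x**2 + 6*x + 8 = (x + 4)(x + 2).
Partial fractions: 4/((x + 2)*(x + 4)) = -2/(x + 4) + 2/(x + 2).
An antiderivative is F(x) = 2*log(x + 2) - 2*log(x + 4).
Then F(3) - F(0) = (log(25/49)) - (-log(4)) = log(100/49).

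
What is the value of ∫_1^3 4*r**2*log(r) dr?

Integrate by parts once (u = ln r, dv = 4*r**2 dr).
An antiderivative is F(r) = 4*r**3*(3*log(r) - 1)/9.
Then F(3) - F(1) = (-12 + 36*log(3)) - (-4/9) = -104/9 + 36*log(3).

-104/9 + 36*log(3)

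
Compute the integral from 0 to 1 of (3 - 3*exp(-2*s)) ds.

3*exp(-2)/2 + 3/2

An antiderivative is F(s) = 3*s + 3*exp(-2*s)/2.
Then F(1) - F(0) = (3*exp(-2)/2 + 3) - (3/2) = 3*exp(-2)/2 + 3/2.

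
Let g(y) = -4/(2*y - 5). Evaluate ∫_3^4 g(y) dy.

-log(9)

An antiderivative is F(y) = -2*log(2*y - 5).
Then F(4) - F(3) = (-log(9)) - (0) = -log(9).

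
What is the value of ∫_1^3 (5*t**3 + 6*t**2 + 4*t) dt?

By the power rule, an antiderivative is F(t) = 5*t**4/4 + 2*t**3 + 2*t**2.
Then F(3) - F(1) = (693/4) - (21/4) = 168.

168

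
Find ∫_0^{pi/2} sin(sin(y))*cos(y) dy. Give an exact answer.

Let u = sin(y), so du = cos(y) dy. When y = 0, u = 0; when y = pi/2, u = 1.
The integral becomes ∫ sin(u) du from 0 to 1, with antiderivative -cos(u).
Back in y: F(y) = -cos(sin(y)).
Then F(pi/2) - F(0) = (-cos(1)) - (-1) = 1 - cos(1).

1 - cos(1)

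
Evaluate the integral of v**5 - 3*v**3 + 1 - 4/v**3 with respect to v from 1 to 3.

By the power rule, an antiderivative is F(v) = v**6/6 - 3*v**4/4 + v + 2/v**2.
Then F(3) - F(1) = (2303/36) - (29/12) = 554/9.

554/9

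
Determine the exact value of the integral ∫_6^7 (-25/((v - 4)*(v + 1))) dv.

Factor the denominator: v**2 - 3*v - 4 = (v + 1)(v - 4).
Partial fractions: -25/((v - 4)*(v + 1)) = 5/(v + 1) - 5/(v - 4).
An antiderivative is F(v) = -5*log(v - 4) + 5*log(v + 1).
Then F(7) - F(6) = (-5*log(3) + 15*log(2)) - (-5*log(2) + 5*log(7)) = -5*log(7) - 5*log(3) + 20*log(2).

-5*log(7) - 5*log(3) + 20*log(2)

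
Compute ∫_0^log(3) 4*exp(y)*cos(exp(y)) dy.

Let u = exp(y), so du = exp(y) dy. When y = 0, u = 1; when y = log(3), u = 3.
The integral becomes 4·∫ cos(u) du from 1 to 3, with antiderivative 4*sin(u).
Back in y: F(y) = 4*sin(exp(y)).
Then F(log(3)) - F(0) = (4*sin(3)) - (4*sin(1)) = -4*sin(1) + 4*sin(3).

-4*sin(1) + 4*sin(3)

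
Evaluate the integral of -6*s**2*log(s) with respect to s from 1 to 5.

248/3 - 250*log(5)

Integrate by parts once (u = ln s, dv = -6*s**2 ds).
An antiderivative is F(s) = -2*s**3*(3*log(s) - 1)/3.
Then F(5) - F(1) = (250/3 - 250*log(5)) - (2/3) = 248/3 - 250*log(5).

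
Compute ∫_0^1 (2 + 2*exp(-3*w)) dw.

8/3 - 2*exp(-3)/3

An antiderivative is F(w) = 2*w - 2*exp(-3*w)/3.
Then F(1) - F(0) = (2 - 2*exp(-3)/3) - (-2/3) = 8/3 - 2*exp(-3)/3.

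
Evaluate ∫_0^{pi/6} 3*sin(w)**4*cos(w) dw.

3/160

Let u = sin(w), so du = cos(w) dw. When w = 0, u = 0; when w = pi/6, u = 1/2.
The integral becomes 3·∫ u**4 du from 0 to 1/2, with antiderivative 3*u**5/5.
Back in w: F(w) = 3*sin(w)**5/5.
Then F(pi/6) - F(0) = (3/160) - (0) = 3/160.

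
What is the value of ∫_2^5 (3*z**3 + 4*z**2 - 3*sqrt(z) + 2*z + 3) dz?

By the power rule, an antiderivative is F(z) = 3*z**4/4 - 2*z**(3/2) + 4*z**3/3 + z**2 + 3*z.
Then F(5) - F(2) = (8105/12 - 10*sqrt(5)) - (98/3 - 4*sqrt(2)) = -10*sqrt(5) + 4*sqrt(2) + 2571/4.

-10*sqrt(5) + 4*sqrt(2) + 2571/4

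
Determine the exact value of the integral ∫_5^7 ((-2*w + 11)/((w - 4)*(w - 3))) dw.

Factor the denominator: w**2 - 7*w + 12 = (w - 3)(w - 4).
Partial fractions: (-2*w + 11)/((w - 4)*(w - 3)) = -5/(w - 3) + 3/(w - 4).
An antiderivative is F(w) = 3*log(w - 4) - 5*log(w - 3).
Then F(7) - F(5) = (-10*log(2) + 3*log(3)) - (-log(32)) = log(27/32).

log(27/32)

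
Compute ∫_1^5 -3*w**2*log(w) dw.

Integrate by parts once (u = ln w, dv = -3*w**2 dw).
An antiderivative is F(w) = -w**3*(3*log(w) - 1)/3.
Then F(5) - F(1) = (125/3 - 125*log(5)) - (1/3) = 124/3 - 125*log(5).

124/3 - 125*log(5)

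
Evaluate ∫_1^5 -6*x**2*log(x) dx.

248/3 - 250*log(5)

Integrate by parts once (u = ln x, dv = -6*x**2 dx).
An antiderivative is F(x) = -2*x**3*(3*log(x) - 1)/3.
Then F(5) - F(1) = (250/3 - 250*log(5)) - (2/3) = 248/3 - 250*log(5).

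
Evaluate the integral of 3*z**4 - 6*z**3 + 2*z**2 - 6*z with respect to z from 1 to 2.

By the power rule, an antiderivative is F(z) = 3*z**5/5 - 3*z**4/2 + 2*z**3/3 - 3*z**2.
Then F(2) - F(1) = (-172/15) - (-97/30) = -247/30.

-247/30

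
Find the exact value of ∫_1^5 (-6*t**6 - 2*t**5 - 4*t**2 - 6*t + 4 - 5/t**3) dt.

By the power rule, an antiderivative is F(t) = -6*t**7/7 - t**6/3 - 4*t**3/3 - 3*t**2 + 4*t + 5/(2*t**2).
Then F(5) - F(1) = (-5067593/70) - (41/42) = -7601492/105.

-7601492/105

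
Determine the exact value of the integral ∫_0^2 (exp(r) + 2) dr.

3 + exp(2)

An antiderivative is F(r) = 2*r + exp(r).
Then F(2) - F(0) = (4 + exp(2)) - (1) = 3 + exp(2).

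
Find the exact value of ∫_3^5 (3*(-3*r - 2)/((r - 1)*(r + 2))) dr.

Factor the denominator: r**2 + r - 2 = (r + 2)(r - 1).
Partial fractions: 3*(-3*r - 2)/((r - 1)*(r + 2)) = -4/(r + 2) - 5/(r - 1).
An antiderivative is F(r) = -5*log(r - 1) - 4*log(r + 2).
Then F(5) - F(3) = (-4*log(7) - 10*log(2)) - (-4*log(5) - 5*log(2)) = -4*log(7) - 5*log(2) + 4*log(5).

-4*log(7) - 5*log(2) + 4*log(5)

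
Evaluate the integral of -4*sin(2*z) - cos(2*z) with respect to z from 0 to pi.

0

An antiderivative is F(z) = -sin(2*z)/2 + 2*cos(2*z).
Then F(pi) - F(0) = (2) - (2) = 0.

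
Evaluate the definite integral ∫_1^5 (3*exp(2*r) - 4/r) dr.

-3*exp(2)/2 - 4*log(5) + 3*exp(10)/2

An antiderivative is F(r) = 3*exp(2*r)/2 - 4*log(r).
Then F(5) - F(1) = (-4*log(5) + 3*exp(10)/2) - (3*exp(2)/2) = -3*exp(2)/2 - 4*log(5) + 3*exp(10)/2.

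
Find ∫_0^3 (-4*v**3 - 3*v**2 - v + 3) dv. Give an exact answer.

By the power rule, an antiderivative is F(v) = -v**4 - v**3 - v**2/2 + 3*v.
Then F(3) - F(0) = (-207/2) - (0) = -207/2.

-207/2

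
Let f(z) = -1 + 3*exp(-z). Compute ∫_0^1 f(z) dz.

2 - 3*exp(-1)

An antiderivative is F(z) = -z - 3*exp(-z).
Then F(1) - F(0) = (-3*exp(-1) - 1) - (-3) = 2 - 3*exp(-1).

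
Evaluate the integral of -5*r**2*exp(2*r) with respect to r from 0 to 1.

5/4 - 5*exp(2)/4

Integrate by parts twice (u = r^2, dv = -5*exp(2*r) dr).
An antiderivative is F(r) = (-10*r**2 + 10*r - 5)*exp(2*r)/4.
Then F(1) - F(0) = (-5*exp(2)/4) - (-5/4) = 5/4 - 5*exp(2)/4.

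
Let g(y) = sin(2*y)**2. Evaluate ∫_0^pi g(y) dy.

pi/2

Use the identity sin^2(2*y) = (1 - cos(4*y))/2.
An antiderivative is F(y) = y/2 - sin(4*y)/8.
Then F(pi) - F(0) = (pi/2) - (0) = pi/2.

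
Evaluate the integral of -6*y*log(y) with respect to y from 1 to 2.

9/2 - 12*log(2)

Integrate by parts once (u = ln y, dv = -6*y dy).
An antiderivative is F(y) = -3*y**2*(2*log(y) - 1)/2.
Then F(2) - F(1) = (6 - 12*log(2)) - (3/2) = 9/2 - 12*log(2).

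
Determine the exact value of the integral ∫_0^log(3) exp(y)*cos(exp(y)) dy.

Let u = exp(y), so du = exp(y) dy. When y = 0, u = 1; when y = log(3), u = 3.
The integral becomes ∫ cos(u) du from 1 to 3, with antiderivative sin(u).
Back in y: F(y) = sin(exp(y)).
Then F(log(3)) - F(0) = (sin(3)) - (sin(1)) = -sin(1) + sin(3).

-sin(1) + sin(3)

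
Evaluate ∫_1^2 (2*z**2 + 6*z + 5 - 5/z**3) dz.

403/24

By the power rule, an antiderivative is F(z) = 2*z**3/3 + 3*z**2 + 5*z + 5/(2*z**2).
Then F(2) - F(1) = (671/24) - (67/6) = 403/24.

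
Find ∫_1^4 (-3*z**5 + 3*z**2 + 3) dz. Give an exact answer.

-3951/2

By the power rule, an antiderivative is F(z) = -z**6/2 + z**3 + 3*z.
Then F(4) - F(1) = (-1972) - (7/2) = -3951/2.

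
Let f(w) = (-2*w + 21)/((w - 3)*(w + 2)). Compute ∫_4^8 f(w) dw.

-2*log(5) + 5*log(3)

Factor the denominator: w**2 - w - 6 = (w + 2)(w - 3).
Partial fractions: (-2*w + 21)/((w - 3)*(w + 2)) = -5/(w + 2) + 3/(w - 3).
An antiderivative is F(w) = 3*log(w - 3) - 5*log(w + 2).
Then F(8) - F(4) = (-5*log(2) - 2*log(5)) - (-5*log(3) - 5*log(2)) = -2*log(5) + 5*log(3).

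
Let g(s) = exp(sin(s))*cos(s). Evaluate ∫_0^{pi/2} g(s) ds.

Let u = sin(s), so du = cos(s) ds. When s = 0, u = 0; when s = pi/2, u = 1.
The integral becomes ∫ exp(u) du from 0 to 1, with antiderivative exp(u).
Back in s: F(s) = exp(sin(s)).
Then F(pi/2) - F(0) = (E) - (1) = -1 + E.

-1 + E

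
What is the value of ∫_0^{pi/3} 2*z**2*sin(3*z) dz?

Integrate by parts twice (u = z^2, dv = 2*sin(3*z) dz).
An antiderivative is F(z) = -2*z**2*cos(3*z)/3 + 4*z*sin(3*z)/9 + 4*cos(3*z)/27.
Then F(pi/3) - F(0) = (-4/27 + 2*pi**2/27) - (4/27) = -8/27 + 2*pi**2/27.

-8/27 + 2*pi**2/27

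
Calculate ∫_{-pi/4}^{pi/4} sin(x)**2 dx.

Use the identity sin^2(x) = (1 - cos(2*x))/2.
An antiderivative is F(x) = x/2 - sin(2*x)/4.
Then F(pi/4) - F(-pi/4) = (-1/4 + pi/8) - (1/4 - pi/8) = -1/2 + pi/4.

-1/2 + pi/4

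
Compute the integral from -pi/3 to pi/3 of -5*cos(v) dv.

-5*sqrt(3)

An antiderivative is F(v) = -5*sin(v).
Then F(pi/3) - F(-pi/3) = (-5*sqrt(3)/2) - (5*sqrt(3)/2) = -5*sqrt(3).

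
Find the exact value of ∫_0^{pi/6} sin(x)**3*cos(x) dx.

1/64

Let u = sin(x), so du = cos(x) dx. When x = 0, u = 0; when x = pi/6, u = 1/2.
The integral becomes ∫ u**3 du from 0 to 1/2, with antiderivative u**4/4.
Back in x: F(x) = sin(x)**4/4.
Then F(pi/6) - F(0) = (1/64) - (0) = 1/64.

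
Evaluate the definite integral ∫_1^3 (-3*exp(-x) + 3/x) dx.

-3*exp(-1) + 3*exp(-3) + 3*log(3)

An antiderivative is F(x) = 3*log(x) + 3*exp(-x).
Then F(3) - F(1) = (3*exp(-3) + 3*log(3)) - (3*exp(-1)) = -3*exp(-1) + 3*exp(-3) + 3*log(3).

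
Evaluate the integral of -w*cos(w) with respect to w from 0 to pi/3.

-sqrt(3)*pi/6 + 1/2

Integrate by parts once (u = w, dv = -cos(w) dw).
An antiderivative is F(w) = -w*sin(w) - cos(w).
Then F(pi/3) - F(0) = (-sqrt(3)*pi/6 - 1/2) - (-1) = -sqrt(3)*pi/6 + 1/2.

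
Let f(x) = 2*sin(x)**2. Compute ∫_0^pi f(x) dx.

pi

Use the identity sin^2(x) = (1 - cos(2*x))/2.
An antiderivative is F(x) = x - sin(2*x)/2.
Then F(pi) - F(0) = (pi) - (0) = pi.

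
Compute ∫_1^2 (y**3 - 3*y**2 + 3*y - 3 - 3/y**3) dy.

By the power rule, an antiderivative is F(y) = y**4/4 - y**3 + 3*y**2/2 - 3*y + 3/(2*y**2).
Then F(2) - F(1) = (-29/8) - (-3/4) = -23/8.

-23/8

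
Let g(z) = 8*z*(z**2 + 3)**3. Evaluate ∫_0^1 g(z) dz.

Let u = z**2 + 3, so du = 2*z dz. When z = 0, u = 3; when z = 1, u = 4.
The integral becomes 4·∫ u**3 du from 3 to 4, with antiderivative u**4.
Back in z: F(z) = (z**2 + 3)**4.
Then F(1) - F(0) = (256) - (81) = 175.

175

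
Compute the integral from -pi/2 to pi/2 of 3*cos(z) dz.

An antiderivative is F(z) = 3*sin(z).
Then F(pi/2) - F(-pi/2) = (3) - (-3) = 6.

6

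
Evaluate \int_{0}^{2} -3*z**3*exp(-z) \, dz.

-18 + 114*exp(-2)

Integrate by parts 3 times (u = z^3, dv = -3*exp(-z) dz).
An antiderivative is F(z) = (3*z**3 + 9*z**2 + 18*z + 18)*exp(-z).
Then F(2) - F(0) = (114*exp(-2)) - (18) = -18 + 114*exp(-2).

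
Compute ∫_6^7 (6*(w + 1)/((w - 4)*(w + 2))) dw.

-8*log(2) + 7*log(3)

Factor the denominator: w**2 - 2*w - 8 = (w + 2)(w - 4).
Partial fractions: 6*(w + 1)/((w - 4)*(w + 2)) = 1/(w + 2) + 5/(w - 4).
An antiderivative is F(w) = 5*log(w - 4) + log(w + 2).
Then F(7) - F(6) = (7*log(3)) - (8*log(2)) = -8*log(2) + 7*log(3).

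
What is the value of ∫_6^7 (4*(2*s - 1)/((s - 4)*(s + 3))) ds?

Factor the denominator: s**2 - s - 12 = (s + 3)(s - 4).
Partial fractions: 4*(2*s - 1)/((s - 4)*(s + 3)) = 4/(s + 3) + 4/(s - 4).
An antiderivative is F(s) = 4*log(s - 4) + 4*log(s + 3).
Then F(7) - F(6) = (4*log(2) + 4*log(3) + 4*log(5)) - (4*log(2) + 8*log(3)) = -4*log(3) + 4*log(5).

-4*log(3) + 4*log(5)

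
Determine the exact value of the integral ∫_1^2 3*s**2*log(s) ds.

-7/3 + 8*log(2)

Integrate by parts once (u = ln s, dv = 3*s**2 ds).
An antiderivative is F(s) = s**3*(3*log(s) - 1)/3.
Then F(2) - F(1) = (-8/3 + 8*log(2)) - (-1/3) = -7/3 + 8*log(2).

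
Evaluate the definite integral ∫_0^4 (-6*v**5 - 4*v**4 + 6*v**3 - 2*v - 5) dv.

By the power rule, an antiderivative is F(v) = -v**6 - 4*v**5/5 + 3*v**4/2 - v**2 - 5*v.
Then F(4) - F(0) = (-22836/5) - (0) = -22836/5.

-22836/5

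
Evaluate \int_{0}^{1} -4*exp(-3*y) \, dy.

-4/3 + 4*exp(-3)/3

An antiderivative is F(y) = 4*exp(-3*y)/3.
Then F(1) - F(0) = (4*exp(-3)/3) - (4/3) = -4/3 + 4*exp(-3)/3.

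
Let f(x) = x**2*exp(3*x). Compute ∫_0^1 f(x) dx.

-2/27 + 5*exp(3)/27

Integrate by parts twice (u = x^2, dv = exp(3*x) dx).
An antiderivative is F(x) = (9*x**2 - 6*x + 2)*exp(3*x)/27.
Then F(1) - F(0) = (5*exp(3)/27) - (2/27) = -2/27 + 5*exp(3)/27.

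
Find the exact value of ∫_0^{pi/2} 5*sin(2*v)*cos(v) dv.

Use the identity sin(2*v)cos(v) = [sin(3*v) + sin(v)]/2.
An antiderivative is F(v) = -5*cos(v)/2 - 5*cos(3*v)/6.
Then F(pi/2) - F(0) = (0) - (-10/3) = 10/3.

10/3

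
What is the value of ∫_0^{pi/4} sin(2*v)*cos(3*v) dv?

-2/5 + 3*sqrt(2)/10

Use the identity sin(2*v)cos(3*v) = [sin(5*v) + sin(-v)]/2.
An antiderivative is F(v) = cos(v)/2 - cos(5*v)/10.
Then F(pi/4) - F(0) = (3*sqrt(2)/10) - (2/5) = -2/5 + 3*sqrt(2)/10.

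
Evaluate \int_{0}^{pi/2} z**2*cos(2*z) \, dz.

Integrate by parts twice (u = z^2, dv = cos(2*z) dz).
An antiderivative is F(z) = z**2*sin(2*z)/2 + z*cos(2*z)/2 - sin(2*z)/4.
Then F(pi/2) - F(0) = (-pi/4) - (0) = -pi/4.

-pi/4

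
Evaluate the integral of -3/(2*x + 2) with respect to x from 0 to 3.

-log(8)

An antiderivative is F(x) = -3*log(2*x + 2)/2.
Then F(3) - F(0) = (-9*log(2)/2) - (-3*log(2)/2) = -log(8).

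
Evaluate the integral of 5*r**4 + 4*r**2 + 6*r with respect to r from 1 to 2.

148/3

By the power rule, an antiderivative is F(r) = r**5 + 4*r**3/3 + 3*r**2.
Then F(2) - F(1) = (164/3) - (16/3) = 148/3.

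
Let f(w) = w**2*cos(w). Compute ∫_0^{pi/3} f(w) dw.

-sqrt(3) + sqrt(3)*pi**2/18 + pi/3

Integrate by parts twice (u = w^2, dv = cos(w) dw).
An antiderivative is F(w) = w**2*sin(w) + 2*w*cos(w) - 2*sin(w).
Then F(pi/3) - F(0) = (-sqrt(3) + sqrt(3)*pi**2/18 + pi/3) - (0) = -sqrt(3) + sqrt(3)*pi**2/18 + pi/3.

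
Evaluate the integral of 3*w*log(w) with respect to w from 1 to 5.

Integrate by parts once (u = ln w, dv = 3*w dw).
An antiderivative is F(w) = 3*w**2*(2*log(w) - 1)/4.
Then F(5) - F(1) = (-75/4 + 75*log(5)/2) - (-3/4) = -18 + 75*log(5)/2.

-18 + 75*log(5)/2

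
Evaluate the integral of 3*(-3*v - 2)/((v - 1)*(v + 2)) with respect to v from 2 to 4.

Factor the denominator: v**2 + v - 2 = (v + 2)(v - 1).
Partial fractions: 3*(-3*v - 2)/((v - 1)*(v + 2)) = -4/(v + 2) - 5/(v - 1).
An antiderivative is F(v) = -5*log(v - 1) - 4*log(v + 2).
Then F(4) - F(2) = (-9*log(3) - 4*log(2)) - (-8*log(2)) = -9*log(3) + 4*log(2).

-9*log(3) + 4*log(2)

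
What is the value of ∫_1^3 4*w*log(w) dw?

Integrate by parts once (u = ln w, dv = 4*w dw).
An antiderivative is F(w) = w**2*(2*log(w) - 1).
Then F(3) - F(1) = (-9 + 18*log(3)) - (-1) = -8 + 18*log(3).

-8 + 18*log(3)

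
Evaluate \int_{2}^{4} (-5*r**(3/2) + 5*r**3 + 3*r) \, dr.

8*sqrt(2) + 254

By the power rule, an antiderivative is F(r) = -2*r**(5/2) + 5*r**4/4 + 3*r**2/2.
Then F(4) - F(2) = (280) - (26 - 8*sqrt(2)) = 8*sqrt(2) + 254.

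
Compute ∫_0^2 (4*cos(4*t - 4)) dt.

Let u = 4*t - 4, so du = 4 dt. When t = 0, u = -4; when t = 2, u = 4.
The integral becomes ∫ cos(u) du from -4 to 4, with antiderivative sin(u).
Back in t: F(t) = sin(4*t - 4).
Then F(2) - F(0) = (sin(4)) - (-sin(4)) = 2*sin(4).

2*sin(4)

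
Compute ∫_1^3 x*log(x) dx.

Integrate by parts once (u = ln x, dv = x dx).
An antiderivative is F(x) = x**2*(2*log(x) - 1)/4.
Then F(3) - F(1) = (-9/4 + 9*log(3)/2) - (-1/4) = -2 + 9*log(3)/2.

-2 + 9*log(3)/2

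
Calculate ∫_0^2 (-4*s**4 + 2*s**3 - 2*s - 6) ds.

-168/5

By the power rule, an antiderivative is F(s) = -4*s**5/5 + s**4/2 - s**2 - 6*s.
Then F(2) - F(0) = (-168/5) - (0) = -168/5.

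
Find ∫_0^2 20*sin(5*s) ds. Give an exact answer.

4 - 4*cos(10)

Let u = 5*s, so du = 5 ds. When s = 0, u = 0; when s = 2, u = 10.
The integral becomes 4·∫ sin(u) du from 0 to 10, with antiderivative -4*cos(u).
Back in s: F(s) = -4*cos(5*s).
Then F(2) - F(0) = (-4*cos(10)) - (-4) = 4 - 4*cos(10).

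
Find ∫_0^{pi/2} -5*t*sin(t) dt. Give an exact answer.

Integrate by parts once (u = t, dv = -5*sin(t) dt).
An antiderivative is F(t) = 5*t*cos(t) - 5*sin(t).
Then F(pi/2) - F(0) = (-5) - (0) = -5.

-5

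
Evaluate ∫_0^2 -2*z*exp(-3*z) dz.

Integrate by parts once (u = z, dv = -2*exp(-3*z) dz).
An antiderivative is F(z) = (6*z + 2)*exp(-3*z)/9.
Then F(2) - F(0) = (14*exp(-6)/9) - (2/9) = -2/9 + 14*exp(-6)/9.

-2/9 + 14*exp(-6)/9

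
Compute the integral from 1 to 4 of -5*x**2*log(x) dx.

Integrate by parts once (u = ln x, dv = -5*x**2 dx).
An antiderivative is F(x) = -5*x**3*(3*log(x) - 1)/9.
Then F(4) - F(1) = (320/9 - 640*log(2)/3) - (5/9) = 35 - 640*log(2)/3.

35 - 640*log(2)/3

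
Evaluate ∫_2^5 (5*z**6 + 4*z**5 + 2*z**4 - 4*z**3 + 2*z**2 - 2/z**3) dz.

46754493/700

By the power rule, an antiderivative is F(z) = 5*z**7/7 + 2*z**6/3 + 2*z**5/5 - z**4 + 2*z**3/3 + z**(-2).
Then F(5) - F(2) = (11712507/175) - (19107/140) = 46754493/700.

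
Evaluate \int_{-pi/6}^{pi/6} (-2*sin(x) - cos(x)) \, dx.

-1

An antiderivative is F(x) = -sin(x) + 2*cos(x).
Then F(pi/6) - F(-pi/6) = (-1/2 + sqrt(3)) - (1/2 + sqrt(3)) = -1.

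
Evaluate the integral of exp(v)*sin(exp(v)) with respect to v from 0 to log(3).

cos(1) - cos(3)

Let u = exp(v), so du = exp(v) dv. When v = 0, u = 1; when v = log(3), u = 3.
The integral becomes ∫ sin(u) du from 1 to 3, with antiderivative -cos(u).
Back in v: F(v) = -cos(exp(v)).
Then F(log(3)) - F(0) = (-cos(3)) - (-cos(1)) = cos(1) - cos(3).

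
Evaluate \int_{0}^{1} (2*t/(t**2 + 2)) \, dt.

log(3/2)

Let u = t**2 + 2, so du = 2*t dt. When t = 0, u = 2; when t = 1, u = 3.
The integral becomes ∫ 1/u du from 2 to 3, with antiderivative log(u).
Back in t: F(t) = log(t**2 + 2).
Then F(1) - F(0) = (log(3)) - (log(2)) = log(3/2).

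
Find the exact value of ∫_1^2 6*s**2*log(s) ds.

Integrate by parts once (u = ln s, dv = 6*s**2 ds).
An antiderivative is F(s) = 2*s**3*(3*log(s) - 1)/3.
Then F(2) - F(1) = (-16/3 + 16*log(2)) - (-2/3) = -14/3 + 16*log(2).

-14/3 + 16*log(2)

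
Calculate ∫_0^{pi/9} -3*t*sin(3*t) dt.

Integrate by parts once (u = t, dv = -3*sin(3*t) dt).
An antiderivative is F(t) = t*cos(3*t) - sin(3*t)/3.
Then F(pi/9) - F(0) = (-sqrt(3)/6 + pi/18) - (0) = -sqrt(3)/6 + pi/18.

-sqrt(3)/6 + pi/18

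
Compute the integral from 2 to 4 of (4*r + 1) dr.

26

By the power rule, an antiderivative is F(r) = 2*r**2 + r.
Then F(4) - F(2) = (36) - (10) = 26.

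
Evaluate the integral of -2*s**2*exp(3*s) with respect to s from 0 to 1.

Integrate by parts twice (u = s^2, dv = -2*exp(3*s) ds).
An antiderivative is F(s) = (-18*s**2 + 12*s - 4)*exp(3*s)/27.
Then F(1) - F(0) = (-10*exp(3)/27) - (-4/27) = 4/27 - 10*exp(3)/27.

4/27 - 10*exp(3)/27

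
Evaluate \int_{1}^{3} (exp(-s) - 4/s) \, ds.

An antiderivative is F(s) = -4*log(s) - exp(-s).
Then F(3) - F(1) = (-4*log(3) - exp(-3)) - (-exp(-1)) = -4*log(3) - exp(-3) + exp(-1).

-4*log(3) - exp(-3) + exp(-1)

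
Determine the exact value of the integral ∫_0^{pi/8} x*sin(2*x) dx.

Integrate by parts once (u = x, dv = sin(2*x) dx).
An antiderivative is F(x) = -x*cos(2*x)/2 + sin(2*x)/4.
Then F(pi/8) - F(0) = (sqrt(2)*(4 - pi)/32) - (0) = sqrt(2)*(4 - pi)/32.

sqrt(2)*(4 - pi)/32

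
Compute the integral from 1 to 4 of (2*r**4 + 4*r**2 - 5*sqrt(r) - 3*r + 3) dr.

By the power rule, an antiderivative is F(r) = 2*r**5/5 - 10*r**(3/2)/3 + 4*r**3/3 - 3*r**2/2 + 3*r.
Then F(4) - F(1) = (6844/15) - (-1/10) = 13691/30.

13691/30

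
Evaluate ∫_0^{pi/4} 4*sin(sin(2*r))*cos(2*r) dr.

Let u = sin(2*r), so du = 2*cos(2*r) dr. When r = 0, u = 0; when r = pi/4, u = 1.
The integral becomes 2·∫ sin(u) du from 0 to 1, with antiderivative -2*cos(u).
Back in r: F(r) = -2*cos(sin(2*r)).
Then F(pi/4) - F(0) = (-2*cos(1)) - (-2) = 2 - 2*cos(1).

2 - 2*cos(1)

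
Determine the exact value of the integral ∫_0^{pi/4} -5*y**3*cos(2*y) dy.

Integrate by parts 3 times (u = y^3, dv = -5*cos(2*y) dy).
An antiderivative is F(y) = -5*y**3*sin(2*y)/2 - 15*y**2*cos(2*y)/4 + 15*y*sin(2*y)/4 + 15*cos(2*y)/8.
Then F(pi/4) - F(0) = (5*pi*(24 - pi**2)/128) - (15/8) = -15/8 - 5*pi**3/128 + 15*pi/16.

-15/8 - 5*pi**3/128 + 15*pi/16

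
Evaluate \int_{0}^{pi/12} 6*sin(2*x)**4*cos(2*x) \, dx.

3/160

Let u = sin(2*x), so du = 2*cos(2*x) dx. When x = 0, u = 0; when x = pi/12, u = 1/2.
The integral becomes 3·∫ u**4 du from 0 to 1/2, with antiderivative 3*u**5/5.
Back in x: F(x) = 3*sin(2*x)**5/5.
Then F(pi/12) - F(0) = (3/160) - (0) = 3/160.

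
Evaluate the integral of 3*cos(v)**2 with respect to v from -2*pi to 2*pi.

6*pi

Use the identity cos^2(v) = (1 + cos(2*v))/2.
An antiderivative is F(v) = 3*v/2 + 3*sin(2*v)/4.
Then F(2*pi) - F(-2*pi) = (3*pi) - (-3*pi) = 6*pi.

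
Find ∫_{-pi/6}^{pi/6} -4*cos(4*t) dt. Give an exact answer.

An antiderivative is F(t) = -sin(4*t).
Then F(pi/6) - F(-pi/6) = (-sqrt(3)/2) - (sqrt(3)/2) = -sqrt(3).

-sqrt(3)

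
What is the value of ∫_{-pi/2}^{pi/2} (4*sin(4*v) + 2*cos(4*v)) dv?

An antiderivative is F(v) = sin(4*v)/2 - cos(4*v).
Then F(pi/2) - F(-pi/2) = (-1) - (-1) = 0.

0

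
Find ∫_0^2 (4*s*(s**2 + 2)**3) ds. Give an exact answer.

640

Let u = s**2 + 2, so du = 2*s ds. When s = 0, u = 2; when s = 2, u = 6.
The integral becomes 2·∫ u**3 du from 2 to 6, with antiderivative u**4/2.
Back in s: F(s) = (s**2 + 2)**4/2.
Then F(2) - F(0) = (648) - (8) = 640.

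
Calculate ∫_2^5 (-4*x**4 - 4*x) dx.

By the power rule, an antiderivative is F(x) = -4*x**5/5 - 2*x**2.
Then F(5) - F(2) = (-2550) - (-168/5) = -12582/5.

-12582/5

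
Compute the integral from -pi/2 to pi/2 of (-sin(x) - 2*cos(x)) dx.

An antiderivative is F(x) = -2*sin(x) + cos(x).
Then F(pi/2) - F(-pi/2) = (-2) - (2) = -4.

-4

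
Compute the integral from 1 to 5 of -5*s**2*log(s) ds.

620/9 - 625*log(5)/3

Integrate by parts once (u = ln s, dv = -5*s**2 ds).
An antiderivative is F(s) = -5*s**3*(3*log(s) - 1)/9.
Then F(5) - F(1) = (625/9 - 625*log(5)/3) - (5/9) = 620/9 - 625*log(5)/3.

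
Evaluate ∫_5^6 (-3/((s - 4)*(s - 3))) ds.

Factor the denominator: s**2 - 7*s + 12 = (s - 3)(s - 4).
Partial fractions: -3/((s - 4)*(s - 3)) = 3/(s - 3) - 3/(s - 4).
An antiderivative is F(s) = -3*log(s - 4) + 3*log(s - 3).
Then F(6) - F(5) = (log(27/8)) - (log(8)) = log(27/64).

log(27/64)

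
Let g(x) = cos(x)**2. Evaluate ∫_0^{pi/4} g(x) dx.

Use the identity cos^2(x) = (1 + cos(2*x))/2.
An antiderivative is F(x) = x/2 + sin(2*x)/4.
Then F(pi/4) - F(0) = (1/4 + pi/8) - (0) = 1/4 + pi/8.

1/4 + pi/8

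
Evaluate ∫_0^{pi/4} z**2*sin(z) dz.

-2 - sqrt(2)*pi**2/32 + sqrt(2)*pi/4 + sqrt(2)

Integrate by parts twice (u = z^2, dv = sin(z) dz).
An antiderivative is F(z) = -z**2*cos(z) + 2*z*sin(z) + 2*cos(z).
Then F(pi/4) - F(0) = (sqrt(2)*(-pi**2 + 8*pi + 32)/32) - (2) = -2 - sqrt(2)*pi**2/32 + sqrt(2)*pi/4 + sqrt(2).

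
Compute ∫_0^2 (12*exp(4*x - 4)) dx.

6*sinh(4)

Let u = 4*x - 4, so du = 4 dx. When x = 0, u = -4; when x = 2, u = 4.
The integral becomes 3·∫ exp(u) du from -4 to 4, with antiderivative 3*exp(u).
Back in x: F(x) = 3*exp(4*x - 4).
Then F(2) - F(0) = (3*exp(4)) - (3*exp(-4)) = 6*sinh(4).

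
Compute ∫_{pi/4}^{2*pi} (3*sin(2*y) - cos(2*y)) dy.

-1

An antiderivative is F(y) = -sin(2*y)/2 - 3*cos(2*y)/2.
Then F(2*pi) - F(pi/4) = (-3/2) - (-1/2) = -1.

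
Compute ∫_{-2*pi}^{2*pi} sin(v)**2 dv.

Use the identity sin^2(v) = (1 - cos(2*v))/2.
An antiderivative is F(v) = v/2 - sin(2*v)/4.
Then F(2*pi) - F(-2*pi) = (pi) - (-pi) = 2*pi.

2*pi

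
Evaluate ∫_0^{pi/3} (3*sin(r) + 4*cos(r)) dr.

An antiderivative is F(r) = 4*sin(r) - 3*cos(r).
Then F(pi/3) - F(0) = (-3/2 + 2*sqrt(3)) - (-3) = 3/2 + 2*sqrt(3).

3/2 + 2*sqrt(3)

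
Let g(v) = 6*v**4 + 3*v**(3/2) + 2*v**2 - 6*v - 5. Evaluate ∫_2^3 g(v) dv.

By the power rule, an antiderivative is F(v) = 6*v**(5/2)/5 + 6*v**5/5 + 2*v**3/3 - 3*v**2 - 5*v.
Then F(3) - F(2) = (54*sqrt(3)/5 + 1338/5) - (24*sqrt(2)/5 + 326/15) = -24*sqrt(2)/5 + 54*sqrt(3)/5 + 3688/15.

-24*sqrt(2)/5 + 54*sqrt(3)/5 + 3688/15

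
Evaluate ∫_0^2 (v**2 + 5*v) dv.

38/3

By the power rule, an antiderivative is F(v) = v**3/3 + 5*v**2/2.
Then F(2) - F(0) = (38/3) - (0) = 38/3.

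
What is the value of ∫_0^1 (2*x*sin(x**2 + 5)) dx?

Let u = x**2 + 5, so du = 2*x dx. When x = 0, u = 5; when x = 1, u = 6.
The integral becomes ∫ sin(u) du from 5 to 6, with antiderivative -cos(u).
Back in x: F(x) = -cos(x**2 + 5).
Then F(1) - F(0) = (-cos(6)) - (-cos(5)) = -cos(6) + cos(5).

-cos(6) + cos(5)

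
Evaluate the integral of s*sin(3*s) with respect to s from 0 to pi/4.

Integrate by parts once (u = s, dv = sin(3*s) ds).
An antiderivative is F(s) = -s*cos(3*s)/3 + sin(3*s)/9.
Then F(pi/4) - F(0) = (sqrt(2)*(4 + 3*pi)/72) - (0) = sqrt(2)*(4 + 3*pi)/72.

sqrt(2)*(4 + 3*pi)/72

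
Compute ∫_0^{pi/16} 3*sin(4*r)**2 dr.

Use the identity sin^2(4*r) = (1 - cos(8*r))/2.
An antiderivative is F(r) = 3*r/2 - 3*sin(8*r)/16.
Then F(pi/16) - F(0) = (-3/16 + 3*pi/32) - (0) = -3/16 + 3*pi/32.

-3/16 + 3*pi/32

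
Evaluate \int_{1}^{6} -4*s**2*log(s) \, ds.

-288*log(3) - 288*log(2) + 860/9

Integrate by parts once (u = ln s, dv = -4*s**2 ds).
An antiderivative is F(s) = -4*s**3*(3*log(s) - 1)/9.
Then F(6) - F(1) = (-288*log(3) - 288*log(2) + 96) - (4/9) = -288*log(3) - 288*log(2) + 860/9.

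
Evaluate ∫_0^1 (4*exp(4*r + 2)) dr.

-exp(2) + exp(6)

Let u = 4*r + 2, so du = 4 dr. When r = 0, u = 2; when r = 1, u = 6.
The integral becomes ∫ exp(u) du from 2 to 6, with antiderivative exp(u).
Back in r: F(r) = exp(4*r + 2).
Then F(1) - F(0) = (exp(6)) - (exp(2)) = -exp(2) + exp(6).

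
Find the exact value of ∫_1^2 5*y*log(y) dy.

Integrate by parts once (u = ln y, dv = 5*y dy).
An antiderivative is F(y) = 5*y**2*(2*log(y) - 1)/4.
Then F(2) - F(1) = (-5 + 10*log(2)) - (-5/4) = -15/4 + 10*log(2).

-15/4 + 10*log(2)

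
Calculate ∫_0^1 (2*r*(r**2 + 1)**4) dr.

Let u = r**2 + 1, so du = 2*r dr. When r = 0, u = 1; when r = 1, u = 2.
The integral becomes ∫ u**4 du from 1 to 2, with antiderivative u**5/5.
Back in r: F(r) = (r**2 + 1)**5/5.
Then F(1) - F(0) = (32/5) - (1/5) = 31/5.

31/5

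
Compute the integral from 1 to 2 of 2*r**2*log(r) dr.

-14/9 + 16*log(2)/3

Integrate by parts once (u = ln r, dv = 2*r**2 dr).
An antiderivative is F(r) = 2*r**3*(3*log(r) - 1)/9.
Then F(2) - F(1) = (-16/9 + 16*log(2)/3) - (-2/9) = -14/9 + 16*log(2)/3.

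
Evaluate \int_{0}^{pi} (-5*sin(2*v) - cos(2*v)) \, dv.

0

An antiderivative is F(v) = -sin(2*v)/2 + 5*cos(2*v)/2.
Then F(pi) - F(0) = (5/2) - (5/2) = 0.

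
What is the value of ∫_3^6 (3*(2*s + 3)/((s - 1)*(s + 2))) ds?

Factor the denominator: s**2 + s - 2 = (s + 2)(s - 1).
Partial fractions: 3*(2*s + 3)/((s - 1)*(s + 2)) = 1/(s + 2) + 5/(s - 1).
An antiderivative is F(s) = 5*log(s - 1) + log(s + 2).
Then F(6) - F(3) = (3*log(2) + 5*log(5)) - (log(5) + 5*log(2)) = -2*log(2) + 4*log(5).

-2*log(2) + 4*log(5)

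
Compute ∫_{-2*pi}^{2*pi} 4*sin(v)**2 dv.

Use the identity sin^2(v) = (1 - cos(2*v))/2.
An antiderivative is F(v) = 2*v - sin(2*v).
Then F(2*pi) - F(-2*pi) = (4*pi) - (-4*pi) = 8*pi.

8*pi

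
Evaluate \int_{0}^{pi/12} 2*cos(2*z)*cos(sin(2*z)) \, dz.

sin(1/2)

Let u = sin(2*z), so du = 2*cos(2*z) dz. When z = 0, u = 0; when z = pi/12, u = 1/2.
The integral becomes ∫ cos(u) du from 0 to 1/2, with antiderivative sin(u).
Back in z: F(z) = sin(sin(2*z)).
Then F(pi/12) - F(0) = (sin(1/2)) - (0) = sin(1/2).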